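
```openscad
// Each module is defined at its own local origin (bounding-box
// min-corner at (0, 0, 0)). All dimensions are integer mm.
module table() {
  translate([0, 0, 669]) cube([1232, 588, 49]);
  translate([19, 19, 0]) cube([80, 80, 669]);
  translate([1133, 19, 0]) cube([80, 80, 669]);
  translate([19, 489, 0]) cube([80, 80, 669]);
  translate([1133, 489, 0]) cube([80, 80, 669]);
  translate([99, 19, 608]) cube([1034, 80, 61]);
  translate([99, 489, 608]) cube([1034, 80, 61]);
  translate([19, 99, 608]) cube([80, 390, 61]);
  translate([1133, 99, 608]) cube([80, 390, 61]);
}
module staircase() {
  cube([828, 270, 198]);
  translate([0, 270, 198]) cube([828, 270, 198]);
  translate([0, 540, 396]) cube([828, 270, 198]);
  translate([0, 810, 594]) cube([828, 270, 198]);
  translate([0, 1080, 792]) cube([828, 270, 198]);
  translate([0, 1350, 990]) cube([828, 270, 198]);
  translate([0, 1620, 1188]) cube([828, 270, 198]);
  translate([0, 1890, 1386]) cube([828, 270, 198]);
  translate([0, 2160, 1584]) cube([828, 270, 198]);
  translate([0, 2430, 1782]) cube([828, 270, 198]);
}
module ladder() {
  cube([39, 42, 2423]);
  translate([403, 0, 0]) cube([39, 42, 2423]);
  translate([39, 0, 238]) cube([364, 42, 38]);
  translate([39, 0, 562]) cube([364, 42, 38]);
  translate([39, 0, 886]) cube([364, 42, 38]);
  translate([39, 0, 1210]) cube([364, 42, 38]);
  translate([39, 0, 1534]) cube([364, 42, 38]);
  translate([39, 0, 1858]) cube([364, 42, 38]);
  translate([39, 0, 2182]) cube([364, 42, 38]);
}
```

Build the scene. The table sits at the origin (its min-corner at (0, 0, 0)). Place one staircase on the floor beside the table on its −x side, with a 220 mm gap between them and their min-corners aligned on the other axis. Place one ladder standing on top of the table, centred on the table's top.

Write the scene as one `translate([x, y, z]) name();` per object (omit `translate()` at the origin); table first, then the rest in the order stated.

table();
translate([-1048, 0, 0]) staircase();
translate([395, 273, 718]) ladder();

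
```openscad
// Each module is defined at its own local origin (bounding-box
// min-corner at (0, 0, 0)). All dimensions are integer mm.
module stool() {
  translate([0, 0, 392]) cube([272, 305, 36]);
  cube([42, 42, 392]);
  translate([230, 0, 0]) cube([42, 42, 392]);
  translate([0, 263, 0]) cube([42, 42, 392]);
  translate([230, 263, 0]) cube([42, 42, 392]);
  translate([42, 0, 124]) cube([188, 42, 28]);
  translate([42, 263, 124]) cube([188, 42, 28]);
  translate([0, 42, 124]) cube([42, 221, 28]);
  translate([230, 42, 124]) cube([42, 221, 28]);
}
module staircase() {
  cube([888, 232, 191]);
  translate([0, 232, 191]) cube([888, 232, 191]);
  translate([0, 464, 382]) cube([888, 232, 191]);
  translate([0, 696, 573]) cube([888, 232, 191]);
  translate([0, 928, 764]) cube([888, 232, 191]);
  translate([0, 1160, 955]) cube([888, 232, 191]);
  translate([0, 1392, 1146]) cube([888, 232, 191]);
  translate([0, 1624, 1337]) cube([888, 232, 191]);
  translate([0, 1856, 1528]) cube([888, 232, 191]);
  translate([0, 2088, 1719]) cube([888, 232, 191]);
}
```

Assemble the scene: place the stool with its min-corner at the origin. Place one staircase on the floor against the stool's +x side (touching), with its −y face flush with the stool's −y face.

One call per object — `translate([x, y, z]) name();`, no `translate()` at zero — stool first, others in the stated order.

stool();
translate([272, 0, 0]) staircase();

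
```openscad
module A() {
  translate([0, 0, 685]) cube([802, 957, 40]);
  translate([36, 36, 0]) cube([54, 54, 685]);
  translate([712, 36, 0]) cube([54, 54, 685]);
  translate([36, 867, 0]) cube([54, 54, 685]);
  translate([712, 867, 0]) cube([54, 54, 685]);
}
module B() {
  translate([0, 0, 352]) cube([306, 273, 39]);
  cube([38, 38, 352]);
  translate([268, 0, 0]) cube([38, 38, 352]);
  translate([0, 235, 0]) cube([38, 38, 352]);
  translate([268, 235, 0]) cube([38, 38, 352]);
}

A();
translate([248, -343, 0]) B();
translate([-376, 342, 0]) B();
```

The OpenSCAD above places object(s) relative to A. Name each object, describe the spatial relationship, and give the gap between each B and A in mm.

A is a table. B is a stool. Two stools sit around the table at the −y, −x sides. The gap between each stool and the table is 70 mm.

Each stool's nearest face is 70 mm from the table's bounding box.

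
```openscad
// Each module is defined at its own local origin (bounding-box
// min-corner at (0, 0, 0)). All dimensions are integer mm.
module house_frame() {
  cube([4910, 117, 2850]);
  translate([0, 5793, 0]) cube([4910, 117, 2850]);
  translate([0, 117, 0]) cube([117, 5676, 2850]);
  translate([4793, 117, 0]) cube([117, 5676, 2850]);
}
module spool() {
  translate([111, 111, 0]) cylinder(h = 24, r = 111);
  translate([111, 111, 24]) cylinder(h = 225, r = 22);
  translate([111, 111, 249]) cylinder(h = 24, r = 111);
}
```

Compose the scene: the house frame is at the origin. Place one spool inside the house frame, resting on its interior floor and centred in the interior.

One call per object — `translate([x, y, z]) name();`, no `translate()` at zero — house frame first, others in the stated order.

house_frame();
translate([2344, 2844, 0]) spool();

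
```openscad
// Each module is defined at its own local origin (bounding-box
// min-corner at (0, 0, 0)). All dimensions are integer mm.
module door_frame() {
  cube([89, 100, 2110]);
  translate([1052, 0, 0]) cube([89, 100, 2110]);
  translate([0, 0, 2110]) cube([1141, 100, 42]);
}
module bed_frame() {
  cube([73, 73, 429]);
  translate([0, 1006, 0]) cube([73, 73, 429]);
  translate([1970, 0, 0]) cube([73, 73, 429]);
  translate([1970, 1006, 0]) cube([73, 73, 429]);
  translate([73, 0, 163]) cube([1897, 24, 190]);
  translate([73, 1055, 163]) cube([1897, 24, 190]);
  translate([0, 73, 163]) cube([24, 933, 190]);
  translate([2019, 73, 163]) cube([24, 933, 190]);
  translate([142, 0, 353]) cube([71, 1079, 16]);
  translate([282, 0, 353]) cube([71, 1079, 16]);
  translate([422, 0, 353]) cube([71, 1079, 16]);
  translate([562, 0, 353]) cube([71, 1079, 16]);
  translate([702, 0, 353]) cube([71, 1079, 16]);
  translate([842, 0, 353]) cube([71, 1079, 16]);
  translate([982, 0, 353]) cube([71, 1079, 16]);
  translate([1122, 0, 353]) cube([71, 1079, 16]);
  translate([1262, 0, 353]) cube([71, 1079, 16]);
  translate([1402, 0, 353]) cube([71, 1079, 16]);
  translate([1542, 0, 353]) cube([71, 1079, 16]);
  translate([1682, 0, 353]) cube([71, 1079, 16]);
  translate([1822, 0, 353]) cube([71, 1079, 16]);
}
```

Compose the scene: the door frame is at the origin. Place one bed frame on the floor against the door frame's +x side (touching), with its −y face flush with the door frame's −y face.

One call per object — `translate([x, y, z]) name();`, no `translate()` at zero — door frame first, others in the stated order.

door_frame();
translate([1141, 0, 0]) bed_frame();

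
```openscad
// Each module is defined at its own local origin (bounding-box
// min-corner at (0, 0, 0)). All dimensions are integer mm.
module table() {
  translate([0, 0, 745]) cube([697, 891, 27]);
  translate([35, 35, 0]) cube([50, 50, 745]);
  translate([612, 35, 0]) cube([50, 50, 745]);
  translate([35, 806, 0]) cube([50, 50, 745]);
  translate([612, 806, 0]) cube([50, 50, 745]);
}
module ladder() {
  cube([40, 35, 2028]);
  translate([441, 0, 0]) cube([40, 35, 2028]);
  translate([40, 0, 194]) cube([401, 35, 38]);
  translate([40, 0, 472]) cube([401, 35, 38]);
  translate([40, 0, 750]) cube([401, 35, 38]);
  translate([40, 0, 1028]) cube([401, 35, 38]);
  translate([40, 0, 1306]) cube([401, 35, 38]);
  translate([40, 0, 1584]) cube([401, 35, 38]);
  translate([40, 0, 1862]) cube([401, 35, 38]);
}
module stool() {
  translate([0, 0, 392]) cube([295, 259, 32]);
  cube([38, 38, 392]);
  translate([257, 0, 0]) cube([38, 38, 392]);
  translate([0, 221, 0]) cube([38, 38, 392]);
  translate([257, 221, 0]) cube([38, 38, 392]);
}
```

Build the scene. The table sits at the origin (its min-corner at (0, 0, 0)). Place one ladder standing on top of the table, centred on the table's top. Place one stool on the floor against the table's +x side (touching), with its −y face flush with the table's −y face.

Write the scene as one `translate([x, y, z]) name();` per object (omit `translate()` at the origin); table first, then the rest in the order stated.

table();
translate([108, 428, 772]) ladder();
translate([697, 0, 0]) stool();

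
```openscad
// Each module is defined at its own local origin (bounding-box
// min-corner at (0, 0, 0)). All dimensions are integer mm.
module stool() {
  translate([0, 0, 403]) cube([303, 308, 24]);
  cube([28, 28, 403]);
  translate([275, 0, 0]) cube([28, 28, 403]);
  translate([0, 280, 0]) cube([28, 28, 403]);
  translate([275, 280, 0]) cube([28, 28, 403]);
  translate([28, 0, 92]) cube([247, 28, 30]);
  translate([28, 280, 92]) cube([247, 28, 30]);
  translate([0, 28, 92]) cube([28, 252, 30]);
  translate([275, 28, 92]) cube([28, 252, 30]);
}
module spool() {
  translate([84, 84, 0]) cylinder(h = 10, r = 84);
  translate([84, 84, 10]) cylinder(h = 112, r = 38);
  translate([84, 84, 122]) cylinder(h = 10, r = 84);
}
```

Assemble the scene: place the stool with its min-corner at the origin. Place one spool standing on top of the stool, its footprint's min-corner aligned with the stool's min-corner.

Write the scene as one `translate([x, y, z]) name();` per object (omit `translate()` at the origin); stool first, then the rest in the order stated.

stool();
translate([0, 0, 427]) spool();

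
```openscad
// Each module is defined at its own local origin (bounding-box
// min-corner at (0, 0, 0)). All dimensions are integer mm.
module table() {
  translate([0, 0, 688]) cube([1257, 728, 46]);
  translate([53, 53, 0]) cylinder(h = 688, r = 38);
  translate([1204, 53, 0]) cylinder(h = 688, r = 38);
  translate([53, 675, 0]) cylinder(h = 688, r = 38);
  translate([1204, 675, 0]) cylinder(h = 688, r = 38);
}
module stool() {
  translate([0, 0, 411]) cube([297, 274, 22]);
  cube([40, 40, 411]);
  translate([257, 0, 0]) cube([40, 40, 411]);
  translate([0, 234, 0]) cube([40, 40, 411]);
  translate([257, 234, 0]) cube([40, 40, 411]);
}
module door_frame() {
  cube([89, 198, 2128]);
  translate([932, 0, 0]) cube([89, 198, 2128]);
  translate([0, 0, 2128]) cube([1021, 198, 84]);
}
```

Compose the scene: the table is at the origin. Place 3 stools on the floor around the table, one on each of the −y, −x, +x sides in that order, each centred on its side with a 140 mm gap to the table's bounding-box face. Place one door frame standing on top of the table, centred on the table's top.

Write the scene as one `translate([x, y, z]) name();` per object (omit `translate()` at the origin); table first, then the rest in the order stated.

table();
translate([480, -414, 0]) stool();
translate([-437, 227, 0]) stool();
translate([1397, 227, 0]) stool();
translate([118, 265, 734]) door_frame();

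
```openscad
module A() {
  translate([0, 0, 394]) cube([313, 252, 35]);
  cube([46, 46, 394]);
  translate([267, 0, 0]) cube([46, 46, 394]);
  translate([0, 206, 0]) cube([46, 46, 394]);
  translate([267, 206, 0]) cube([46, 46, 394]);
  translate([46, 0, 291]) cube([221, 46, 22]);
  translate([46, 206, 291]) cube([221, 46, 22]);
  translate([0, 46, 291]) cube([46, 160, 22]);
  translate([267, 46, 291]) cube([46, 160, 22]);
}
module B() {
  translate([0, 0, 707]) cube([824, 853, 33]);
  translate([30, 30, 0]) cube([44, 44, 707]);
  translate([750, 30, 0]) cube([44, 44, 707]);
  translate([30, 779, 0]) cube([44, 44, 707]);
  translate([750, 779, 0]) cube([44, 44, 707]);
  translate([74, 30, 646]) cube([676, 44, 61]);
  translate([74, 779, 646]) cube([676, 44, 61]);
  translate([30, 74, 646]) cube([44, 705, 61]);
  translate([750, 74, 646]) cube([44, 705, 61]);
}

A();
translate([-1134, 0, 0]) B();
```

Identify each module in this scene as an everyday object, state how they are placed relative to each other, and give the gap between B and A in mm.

A is a stool. B is a table. The table is on the floor beside the stool on its −x side. The gap between the table and the stool is 310 mm.

The table's nearest face is 310 mm from the stool's −x face.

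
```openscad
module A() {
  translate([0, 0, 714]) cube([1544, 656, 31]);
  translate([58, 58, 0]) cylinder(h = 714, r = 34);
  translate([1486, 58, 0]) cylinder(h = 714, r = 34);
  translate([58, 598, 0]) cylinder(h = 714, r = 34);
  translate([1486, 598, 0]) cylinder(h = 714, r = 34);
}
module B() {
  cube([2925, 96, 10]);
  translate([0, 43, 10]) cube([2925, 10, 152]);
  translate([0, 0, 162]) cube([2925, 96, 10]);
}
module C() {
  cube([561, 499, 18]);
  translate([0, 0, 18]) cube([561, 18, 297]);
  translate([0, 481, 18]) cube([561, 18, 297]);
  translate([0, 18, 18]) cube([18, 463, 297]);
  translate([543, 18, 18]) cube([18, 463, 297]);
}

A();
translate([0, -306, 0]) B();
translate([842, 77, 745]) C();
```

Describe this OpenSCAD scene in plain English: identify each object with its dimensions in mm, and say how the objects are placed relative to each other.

A is a table with a 1544×656 mm rectangular top, 31 mm thick, top surface at z = 745 mm, supported by four round legs of 68 mm diameter, each leg's bounding box inset 24 mm from the nearest pair of top edges, running from the floor.

B is an I-beam lying along x, 2925 mm long. Overall section height 172 mm. Two flanges 96 mm wide (y) and 10 mm thick, one on the floor and one at the top; a web 10 mm thick runs between them, centred on the flange width.

C is an open storage box with external size 561×499×315 mm and wall thickness 18 mm (the base is also 18 mm thick). The base covers the whole footprint; the four walls stand on the base, with the y-facing walls full-width and the x-facing walls fitting between their inner faces.

The I-beam is on the floor beside the table on its −y side. The open box is on top of the table.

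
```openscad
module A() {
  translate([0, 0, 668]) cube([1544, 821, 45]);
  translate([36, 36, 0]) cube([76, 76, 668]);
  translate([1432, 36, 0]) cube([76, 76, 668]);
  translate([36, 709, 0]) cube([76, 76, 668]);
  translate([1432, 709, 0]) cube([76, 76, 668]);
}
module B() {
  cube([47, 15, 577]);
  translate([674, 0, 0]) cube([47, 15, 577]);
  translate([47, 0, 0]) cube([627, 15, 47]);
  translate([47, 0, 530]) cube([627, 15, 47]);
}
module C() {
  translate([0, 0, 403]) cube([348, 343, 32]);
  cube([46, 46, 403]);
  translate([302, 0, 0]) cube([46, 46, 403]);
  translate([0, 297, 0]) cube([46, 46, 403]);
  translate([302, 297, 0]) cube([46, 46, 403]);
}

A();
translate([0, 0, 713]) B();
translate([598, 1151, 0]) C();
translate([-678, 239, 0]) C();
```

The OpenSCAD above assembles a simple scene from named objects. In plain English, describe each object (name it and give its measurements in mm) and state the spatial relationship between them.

A is a table: top 1544 mm (x) × 821 mm (y), 45 mm thick, upper face at z = 713 mm, on four 76×76 mm square legs, each inset 36 mm from the nearest pair of top edges, running from z = 0 to the bottom of the top.

B is a picture frame with a 627×483 mm rectangular opening (x by z) and a uniform 47 mm border on every side. Frame depth is 15 mm along y. It is built from two vertical stiles running the full outside height and two horizontal rails spanning the gap between the stiles.

C is a simple wooden stool: a rectangular seat 348 mm (x) by 343 mm (y), 32 mm thick, top face at z = 435 mm, on four square legs, each 46×46 mm in cross-section. The legs rest on z = 0, each flush with a corner of the seat.

The picture frame is on top of the table. Two stools sit around the table at the +y, −x sides.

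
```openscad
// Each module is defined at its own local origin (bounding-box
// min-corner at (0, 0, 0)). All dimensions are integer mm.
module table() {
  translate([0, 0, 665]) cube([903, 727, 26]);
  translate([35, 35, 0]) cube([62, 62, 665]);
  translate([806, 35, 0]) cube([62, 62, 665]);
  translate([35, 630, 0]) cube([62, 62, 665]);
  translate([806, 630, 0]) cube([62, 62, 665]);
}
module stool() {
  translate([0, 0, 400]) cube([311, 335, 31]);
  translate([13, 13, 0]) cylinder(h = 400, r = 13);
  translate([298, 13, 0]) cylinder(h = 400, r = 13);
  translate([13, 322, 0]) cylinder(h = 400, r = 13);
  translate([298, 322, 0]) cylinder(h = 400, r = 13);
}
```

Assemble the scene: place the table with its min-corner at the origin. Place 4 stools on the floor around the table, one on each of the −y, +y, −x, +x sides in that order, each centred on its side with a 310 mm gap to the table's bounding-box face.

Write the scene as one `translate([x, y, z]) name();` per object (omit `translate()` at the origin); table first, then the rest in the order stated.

table();
translate([296, -645, 0]) stool();
translate([296, 1037, 0]) stool();
translate([-621, 196, 0]) stool();
translate([1213, 196, 0]) stool();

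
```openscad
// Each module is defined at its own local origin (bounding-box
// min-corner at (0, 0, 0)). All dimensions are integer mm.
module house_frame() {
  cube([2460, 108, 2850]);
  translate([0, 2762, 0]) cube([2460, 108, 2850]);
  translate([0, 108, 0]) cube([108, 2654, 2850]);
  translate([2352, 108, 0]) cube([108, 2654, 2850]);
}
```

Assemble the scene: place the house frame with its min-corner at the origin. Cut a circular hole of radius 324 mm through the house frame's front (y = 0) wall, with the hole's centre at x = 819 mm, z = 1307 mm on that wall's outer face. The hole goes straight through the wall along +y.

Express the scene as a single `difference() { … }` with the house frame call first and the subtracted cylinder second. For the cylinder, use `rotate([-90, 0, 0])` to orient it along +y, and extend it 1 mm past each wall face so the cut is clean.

difference() {
  house_frame();
  translate([819, -1, 1307]) rotate([-90, 0, 0]) cylinder(h = 110, r = 324);
}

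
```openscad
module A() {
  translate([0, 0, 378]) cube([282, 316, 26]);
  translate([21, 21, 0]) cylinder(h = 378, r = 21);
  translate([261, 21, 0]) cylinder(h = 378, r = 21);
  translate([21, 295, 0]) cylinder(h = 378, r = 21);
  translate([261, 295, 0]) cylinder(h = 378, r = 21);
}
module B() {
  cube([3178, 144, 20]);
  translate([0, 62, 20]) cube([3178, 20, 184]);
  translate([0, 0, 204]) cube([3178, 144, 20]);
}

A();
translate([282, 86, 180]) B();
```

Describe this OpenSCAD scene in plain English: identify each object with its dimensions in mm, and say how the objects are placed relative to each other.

A is a simple wooden stool: a rectangular seat 282 mm (x) by 316 mm (y), 26 mm thick, top face at z = 404 mm, on four round legs, each 42 mm in diameter. The legs rest on z = 0, each leg's axis is inset half a diameter from the nearest pair of seat edges (so the leg's bounding box is flush with the corner).

B is an I-beam lying along x, 3178 mm long. Overall section height 224 mm. Two flanges 144 mm wide (y) and 20 mm thick, one on the floor and one at the top; a web 20 mm thick runs between them, centred on the flange width.

The I-beam is beside the stool with their tops flush at z = 404.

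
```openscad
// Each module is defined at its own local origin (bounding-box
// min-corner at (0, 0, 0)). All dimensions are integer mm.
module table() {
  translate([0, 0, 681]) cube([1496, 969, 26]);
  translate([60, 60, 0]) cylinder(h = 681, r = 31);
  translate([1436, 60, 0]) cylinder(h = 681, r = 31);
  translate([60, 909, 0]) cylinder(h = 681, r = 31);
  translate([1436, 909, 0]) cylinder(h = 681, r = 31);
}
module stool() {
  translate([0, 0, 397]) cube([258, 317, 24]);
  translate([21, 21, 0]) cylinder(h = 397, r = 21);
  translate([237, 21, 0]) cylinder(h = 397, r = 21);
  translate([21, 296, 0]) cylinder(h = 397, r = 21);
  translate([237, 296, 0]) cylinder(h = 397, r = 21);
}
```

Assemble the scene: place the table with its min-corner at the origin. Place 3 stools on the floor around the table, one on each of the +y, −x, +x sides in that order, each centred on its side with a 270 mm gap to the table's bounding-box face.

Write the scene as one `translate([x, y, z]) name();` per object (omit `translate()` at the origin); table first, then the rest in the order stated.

table();
translate([619, 1239, 0]) stool();
translate([-528, 326, 0]) stool();
translate([1766, 326, 0]) stool();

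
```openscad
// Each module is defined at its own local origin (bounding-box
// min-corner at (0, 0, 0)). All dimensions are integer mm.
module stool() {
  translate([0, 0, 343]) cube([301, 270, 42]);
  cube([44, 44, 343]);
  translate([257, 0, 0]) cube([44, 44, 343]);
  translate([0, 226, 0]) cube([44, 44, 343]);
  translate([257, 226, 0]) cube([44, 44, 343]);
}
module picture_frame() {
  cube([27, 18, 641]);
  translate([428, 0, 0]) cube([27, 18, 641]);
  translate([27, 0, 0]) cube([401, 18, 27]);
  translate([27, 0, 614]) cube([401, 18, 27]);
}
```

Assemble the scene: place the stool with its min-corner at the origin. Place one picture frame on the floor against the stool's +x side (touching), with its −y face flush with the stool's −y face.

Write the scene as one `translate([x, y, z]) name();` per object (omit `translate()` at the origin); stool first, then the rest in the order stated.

stool();
translate([301, 0, 0]) picture_frame();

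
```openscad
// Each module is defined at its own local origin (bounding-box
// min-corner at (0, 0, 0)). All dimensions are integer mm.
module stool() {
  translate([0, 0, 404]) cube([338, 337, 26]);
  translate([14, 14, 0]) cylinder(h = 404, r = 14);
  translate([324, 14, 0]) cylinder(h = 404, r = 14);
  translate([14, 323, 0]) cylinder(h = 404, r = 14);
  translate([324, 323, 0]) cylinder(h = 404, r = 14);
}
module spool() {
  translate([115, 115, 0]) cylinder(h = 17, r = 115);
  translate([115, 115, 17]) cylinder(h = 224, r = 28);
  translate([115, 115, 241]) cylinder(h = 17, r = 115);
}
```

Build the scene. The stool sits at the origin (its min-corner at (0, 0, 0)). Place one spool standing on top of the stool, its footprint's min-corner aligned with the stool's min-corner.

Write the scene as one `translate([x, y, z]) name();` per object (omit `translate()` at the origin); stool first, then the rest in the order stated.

stool();
translate([0, 0, 430]) spool();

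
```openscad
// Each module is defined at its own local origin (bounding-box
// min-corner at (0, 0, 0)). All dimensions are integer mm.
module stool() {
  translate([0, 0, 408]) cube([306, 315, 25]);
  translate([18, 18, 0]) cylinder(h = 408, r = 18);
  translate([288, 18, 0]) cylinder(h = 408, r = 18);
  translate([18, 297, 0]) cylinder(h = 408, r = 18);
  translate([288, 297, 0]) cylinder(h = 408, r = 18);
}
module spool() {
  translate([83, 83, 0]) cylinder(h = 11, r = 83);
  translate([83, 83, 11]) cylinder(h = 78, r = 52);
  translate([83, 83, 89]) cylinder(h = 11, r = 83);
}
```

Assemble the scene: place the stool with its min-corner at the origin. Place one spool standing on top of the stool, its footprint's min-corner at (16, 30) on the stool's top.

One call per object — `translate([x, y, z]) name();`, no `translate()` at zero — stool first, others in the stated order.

stool();
translate([16, 30, 433]) spool();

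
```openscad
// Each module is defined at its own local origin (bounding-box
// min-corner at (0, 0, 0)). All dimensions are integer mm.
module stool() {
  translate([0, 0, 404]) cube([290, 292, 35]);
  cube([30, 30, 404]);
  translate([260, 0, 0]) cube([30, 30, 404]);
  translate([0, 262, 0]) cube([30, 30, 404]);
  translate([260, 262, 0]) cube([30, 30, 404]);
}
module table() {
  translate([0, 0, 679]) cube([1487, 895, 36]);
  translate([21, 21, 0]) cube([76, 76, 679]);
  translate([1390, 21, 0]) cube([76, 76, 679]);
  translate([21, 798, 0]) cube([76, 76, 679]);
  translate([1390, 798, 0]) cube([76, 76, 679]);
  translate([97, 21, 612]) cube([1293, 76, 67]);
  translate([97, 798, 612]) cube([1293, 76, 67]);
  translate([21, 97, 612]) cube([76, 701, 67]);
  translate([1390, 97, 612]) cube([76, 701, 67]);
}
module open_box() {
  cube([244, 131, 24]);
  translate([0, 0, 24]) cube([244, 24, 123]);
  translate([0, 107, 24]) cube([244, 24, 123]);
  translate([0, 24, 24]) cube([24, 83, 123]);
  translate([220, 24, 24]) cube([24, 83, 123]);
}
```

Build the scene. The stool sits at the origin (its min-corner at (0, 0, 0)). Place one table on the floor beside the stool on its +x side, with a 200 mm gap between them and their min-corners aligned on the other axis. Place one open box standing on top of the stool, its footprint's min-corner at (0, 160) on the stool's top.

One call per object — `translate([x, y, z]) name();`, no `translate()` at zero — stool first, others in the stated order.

stool();
translate([490, 0, 0]) table();
translate([0, 160, 439]) open_box();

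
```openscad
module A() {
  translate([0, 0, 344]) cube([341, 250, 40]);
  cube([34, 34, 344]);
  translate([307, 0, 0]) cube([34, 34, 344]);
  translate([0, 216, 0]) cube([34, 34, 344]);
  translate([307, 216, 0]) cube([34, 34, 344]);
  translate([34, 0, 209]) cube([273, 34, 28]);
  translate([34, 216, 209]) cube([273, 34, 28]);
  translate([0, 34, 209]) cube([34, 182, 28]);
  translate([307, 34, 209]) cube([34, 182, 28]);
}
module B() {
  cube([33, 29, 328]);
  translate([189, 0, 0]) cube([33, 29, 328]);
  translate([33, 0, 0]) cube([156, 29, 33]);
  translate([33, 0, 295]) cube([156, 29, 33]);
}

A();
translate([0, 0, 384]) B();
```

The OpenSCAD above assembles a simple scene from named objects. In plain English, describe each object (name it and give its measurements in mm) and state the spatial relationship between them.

A is a four-legged stool. The seat is a 341×250×40 mm slab whose top surface is at z = 384 mm; four square legs, each 34×34 mm in cross-section, run from the floor (z = 0) to the underside of the seat, each flush with a corner of the seat. Four stretchers, 34 mm wide and 28 mm tall, connect adjacent legs with their undersides at z = 209 mm, each running between the inner faces of the legs it joins and aligned with the legs' outer faces on the other axis.

B is a rectangular picture frame lying in the x–z plane (depth along y). The opening is 156 mm wide (x) by 262 mm tall (z), surrounded by a border 33 mm wide on all four sides. The frame is 29 mm deep and is made of two full-height vertical stiles with two horizontal rails fitted between them.

The picture frame is on top of the stool.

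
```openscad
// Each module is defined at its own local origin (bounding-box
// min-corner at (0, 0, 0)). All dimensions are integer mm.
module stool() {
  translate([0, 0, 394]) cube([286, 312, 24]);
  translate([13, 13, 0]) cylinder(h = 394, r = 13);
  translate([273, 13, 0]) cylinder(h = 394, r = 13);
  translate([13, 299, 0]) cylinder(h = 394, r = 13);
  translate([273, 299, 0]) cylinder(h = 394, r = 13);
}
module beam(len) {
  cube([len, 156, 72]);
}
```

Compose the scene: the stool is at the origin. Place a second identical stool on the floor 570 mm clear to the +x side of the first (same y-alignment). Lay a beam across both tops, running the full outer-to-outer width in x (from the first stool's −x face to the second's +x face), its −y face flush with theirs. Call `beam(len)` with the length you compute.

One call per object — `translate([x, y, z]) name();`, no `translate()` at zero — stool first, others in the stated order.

stool();
translate([856, 0, 0]) stool();
translate([0, 0, 418]) beam(1142);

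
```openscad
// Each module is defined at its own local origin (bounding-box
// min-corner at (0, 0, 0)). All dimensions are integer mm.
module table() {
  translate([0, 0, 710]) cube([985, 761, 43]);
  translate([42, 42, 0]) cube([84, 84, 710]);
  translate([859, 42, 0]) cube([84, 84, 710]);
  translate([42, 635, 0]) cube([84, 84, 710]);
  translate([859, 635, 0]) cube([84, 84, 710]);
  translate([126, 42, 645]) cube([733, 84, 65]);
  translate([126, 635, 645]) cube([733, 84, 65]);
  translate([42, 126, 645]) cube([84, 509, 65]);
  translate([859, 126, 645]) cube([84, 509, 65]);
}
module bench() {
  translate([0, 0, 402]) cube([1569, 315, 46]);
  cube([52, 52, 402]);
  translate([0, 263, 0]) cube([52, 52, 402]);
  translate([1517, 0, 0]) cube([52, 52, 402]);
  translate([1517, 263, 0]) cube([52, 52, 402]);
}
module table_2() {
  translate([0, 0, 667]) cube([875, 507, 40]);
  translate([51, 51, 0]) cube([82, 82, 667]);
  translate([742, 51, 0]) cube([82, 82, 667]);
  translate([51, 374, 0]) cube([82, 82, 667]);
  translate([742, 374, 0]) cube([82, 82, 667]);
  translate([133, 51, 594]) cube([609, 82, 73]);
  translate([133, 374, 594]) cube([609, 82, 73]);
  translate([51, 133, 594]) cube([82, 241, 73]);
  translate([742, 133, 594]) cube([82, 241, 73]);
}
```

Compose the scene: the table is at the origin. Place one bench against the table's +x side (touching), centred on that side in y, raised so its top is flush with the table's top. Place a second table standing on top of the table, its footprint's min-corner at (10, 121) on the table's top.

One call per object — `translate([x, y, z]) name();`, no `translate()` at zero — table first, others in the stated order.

table();
translate([985, 223, 305]) bench();
translate([10, 121, 753]) table_2();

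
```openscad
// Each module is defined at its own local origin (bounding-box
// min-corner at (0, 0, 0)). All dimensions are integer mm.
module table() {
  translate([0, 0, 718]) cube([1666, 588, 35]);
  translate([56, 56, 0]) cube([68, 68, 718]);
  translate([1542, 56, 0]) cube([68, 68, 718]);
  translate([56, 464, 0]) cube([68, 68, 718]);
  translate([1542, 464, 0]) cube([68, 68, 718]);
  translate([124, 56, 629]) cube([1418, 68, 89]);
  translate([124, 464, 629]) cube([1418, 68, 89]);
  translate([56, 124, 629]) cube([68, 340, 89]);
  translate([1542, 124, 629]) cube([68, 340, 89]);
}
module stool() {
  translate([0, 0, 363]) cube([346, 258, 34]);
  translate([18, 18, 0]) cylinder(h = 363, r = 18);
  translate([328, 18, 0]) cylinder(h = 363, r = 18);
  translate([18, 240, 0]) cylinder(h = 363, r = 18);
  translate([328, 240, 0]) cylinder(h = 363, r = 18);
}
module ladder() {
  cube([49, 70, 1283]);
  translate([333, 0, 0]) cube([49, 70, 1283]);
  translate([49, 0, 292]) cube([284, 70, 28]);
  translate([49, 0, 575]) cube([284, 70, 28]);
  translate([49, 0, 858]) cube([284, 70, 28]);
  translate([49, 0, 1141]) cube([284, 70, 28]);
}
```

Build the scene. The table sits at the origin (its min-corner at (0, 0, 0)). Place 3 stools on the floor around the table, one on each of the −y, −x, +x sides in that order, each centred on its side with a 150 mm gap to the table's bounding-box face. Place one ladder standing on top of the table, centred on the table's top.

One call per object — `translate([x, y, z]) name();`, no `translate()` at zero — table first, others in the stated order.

table();
translate([660, -408, 0]) stool();
translate([-496, 165, 0]) stool();
translate([1816, 165, 0]) stool();
translate([642, 259, 753]) ladder();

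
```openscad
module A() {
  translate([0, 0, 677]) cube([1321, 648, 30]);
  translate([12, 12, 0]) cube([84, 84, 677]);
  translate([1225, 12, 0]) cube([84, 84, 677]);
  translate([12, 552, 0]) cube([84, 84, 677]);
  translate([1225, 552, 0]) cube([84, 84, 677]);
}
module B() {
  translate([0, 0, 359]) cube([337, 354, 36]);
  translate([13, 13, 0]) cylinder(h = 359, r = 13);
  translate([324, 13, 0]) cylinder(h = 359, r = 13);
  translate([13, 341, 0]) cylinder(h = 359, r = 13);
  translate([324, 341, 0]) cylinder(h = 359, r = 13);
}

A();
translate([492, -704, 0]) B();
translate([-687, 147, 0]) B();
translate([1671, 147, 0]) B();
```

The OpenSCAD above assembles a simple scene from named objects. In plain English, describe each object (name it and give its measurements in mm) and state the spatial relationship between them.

A is a table with a 1321×648 mm rectangular top, 30 mm thick, top surface at z = 707 mm, supported by four 84×84 mm square legs, each inset 12 mm from the nearest pair of top edges, running from the floor.

B is a four-legged stool. The seat is a 337×354×36 mm slab whose top surface is at z = 395 mm; four round legs, each 26 mm in diameter, run from the floor (z = 0) to the underside of the seat, each leg's axis is inset half a diameter from the nearest pair of seat edges (so the leg's bounding box is flush with the corner).

Three stools sit around the table at the −y, −x, +x sides.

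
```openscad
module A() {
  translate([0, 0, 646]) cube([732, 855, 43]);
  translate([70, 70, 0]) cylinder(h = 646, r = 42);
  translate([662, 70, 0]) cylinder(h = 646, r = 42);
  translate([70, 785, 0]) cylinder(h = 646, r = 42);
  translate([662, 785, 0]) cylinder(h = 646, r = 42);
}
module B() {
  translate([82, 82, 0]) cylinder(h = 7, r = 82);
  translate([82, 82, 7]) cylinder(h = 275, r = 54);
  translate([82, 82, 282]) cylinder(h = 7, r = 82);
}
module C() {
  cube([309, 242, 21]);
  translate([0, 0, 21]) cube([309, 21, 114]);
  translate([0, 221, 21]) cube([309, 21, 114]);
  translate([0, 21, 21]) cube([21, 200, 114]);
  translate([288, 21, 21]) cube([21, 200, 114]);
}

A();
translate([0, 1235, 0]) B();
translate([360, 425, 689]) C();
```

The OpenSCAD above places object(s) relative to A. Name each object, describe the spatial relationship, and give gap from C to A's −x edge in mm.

The open box's min-x is at 360; the table's min-x is 0; gap = 360 mm.

A is a table. B is a spool. C is an open box. The spool is on the floor beside the table on its +y side. The open box is on top of the table. The gap from the open box to the table's −x edge is 360 mm.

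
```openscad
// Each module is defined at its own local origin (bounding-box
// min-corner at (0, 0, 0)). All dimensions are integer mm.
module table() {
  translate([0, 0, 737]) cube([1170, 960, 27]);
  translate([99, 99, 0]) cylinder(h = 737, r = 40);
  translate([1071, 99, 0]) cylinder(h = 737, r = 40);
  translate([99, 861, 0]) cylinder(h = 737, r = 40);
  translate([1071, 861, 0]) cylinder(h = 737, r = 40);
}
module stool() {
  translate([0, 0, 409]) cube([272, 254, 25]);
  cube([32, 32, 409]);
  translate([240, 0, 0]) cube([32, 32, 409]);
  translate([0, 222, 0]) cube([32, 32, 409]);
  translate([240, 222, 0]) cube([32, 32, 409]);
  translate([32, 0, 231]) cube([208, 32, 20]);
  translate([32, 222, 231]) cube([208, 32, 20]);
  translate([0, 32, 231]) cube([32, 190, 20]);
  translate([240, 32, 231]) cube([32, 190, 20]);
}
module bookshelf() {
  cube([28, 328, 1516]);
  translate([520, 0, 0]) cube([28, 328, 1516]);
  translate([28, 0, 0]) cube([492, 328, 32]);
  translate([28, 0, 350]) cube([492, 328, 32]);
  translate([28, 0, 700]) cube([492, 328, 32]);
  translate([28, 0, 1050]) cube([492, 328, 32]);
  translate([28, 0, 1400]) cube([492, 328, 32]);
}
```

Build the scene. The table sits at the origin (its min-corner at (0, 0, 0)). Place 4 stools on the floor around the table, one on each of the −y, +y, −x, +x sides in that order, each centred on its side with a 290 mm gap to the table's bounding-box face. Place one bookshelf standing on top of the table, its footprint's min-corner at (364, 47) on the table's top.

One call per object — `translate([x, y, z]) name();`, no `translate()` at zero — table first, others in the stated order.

table();
translate([449, -544, 0]) stool();
translate([449, 1250, 0]) stool();
translate([-562, 353, 0]) stool();
translate([1460, 353, 0]) stool();
translate([364, 47, 764]) bookshelf();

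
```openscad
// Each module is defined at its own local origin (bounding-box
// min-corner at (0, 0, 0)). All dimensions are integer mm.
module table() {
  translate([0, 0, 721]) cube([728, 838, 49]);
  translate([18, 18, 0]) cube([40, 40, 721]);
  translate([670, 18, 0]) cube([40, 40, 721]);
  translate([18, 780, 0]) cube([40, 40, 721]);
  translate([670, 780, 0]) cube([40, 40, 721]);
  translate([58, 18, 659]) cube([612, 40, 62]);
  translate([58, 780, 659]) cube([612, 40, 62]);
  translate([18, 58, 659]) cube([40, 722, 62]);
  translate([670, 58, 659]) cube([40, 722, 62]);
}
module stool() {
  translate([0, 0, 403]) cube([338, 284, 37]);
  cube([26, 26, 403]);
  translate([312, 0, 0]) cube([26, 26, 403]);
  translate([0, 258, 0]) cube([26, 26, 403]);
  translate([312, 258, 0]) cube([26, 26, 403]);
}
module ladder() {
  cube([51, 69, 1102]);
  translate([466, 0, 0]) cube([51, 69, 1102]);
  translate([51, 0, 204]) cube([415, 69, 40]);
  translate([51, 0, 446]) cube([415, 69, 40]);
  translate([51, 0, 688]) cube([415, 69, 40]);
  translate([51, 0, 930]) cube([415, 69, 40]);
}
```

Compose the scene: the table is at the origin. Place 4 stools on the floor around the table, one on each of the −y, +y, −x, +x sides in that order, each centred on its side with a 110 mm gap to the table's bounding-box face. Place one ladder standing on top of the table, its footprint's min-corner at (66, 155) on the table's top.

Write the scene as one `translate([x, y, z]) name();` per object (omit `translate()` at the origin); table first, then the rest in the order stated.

table();
translate([195, -394, 0]) stool();
translate([195, 948, 0]) stool();
translate([-448, 277, 0]) stool();
translate([838, 277, 0]) stool();
translate([66, 155, 770]) ladder();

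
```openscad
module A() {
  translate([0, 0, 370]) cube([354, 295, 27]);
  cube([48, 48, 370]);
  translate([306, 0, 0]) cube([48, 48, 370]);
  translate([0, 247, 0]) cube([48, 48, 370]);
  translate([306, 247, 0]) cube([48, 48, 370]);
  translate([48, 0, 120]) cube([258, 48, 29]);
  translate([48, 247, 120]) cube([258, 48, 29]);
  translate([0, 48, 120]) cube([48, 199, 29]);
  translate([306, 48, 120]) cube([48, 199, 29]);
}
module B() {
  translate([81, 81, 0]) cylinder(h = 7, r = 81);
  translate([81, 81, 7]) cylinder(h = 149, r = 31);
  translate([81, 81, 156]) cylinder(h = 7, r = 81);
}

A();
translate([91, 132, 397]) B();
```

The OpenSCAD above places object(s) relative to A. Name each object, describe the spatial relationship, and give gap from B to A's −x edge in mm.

The spool's min-x is at 91; the stool's min-x is 0; gap = 91 mm.

A is a stool. B is a spool. The spool is on top of the stool. The gap from the spool to the stool's −x edge is 91 mm.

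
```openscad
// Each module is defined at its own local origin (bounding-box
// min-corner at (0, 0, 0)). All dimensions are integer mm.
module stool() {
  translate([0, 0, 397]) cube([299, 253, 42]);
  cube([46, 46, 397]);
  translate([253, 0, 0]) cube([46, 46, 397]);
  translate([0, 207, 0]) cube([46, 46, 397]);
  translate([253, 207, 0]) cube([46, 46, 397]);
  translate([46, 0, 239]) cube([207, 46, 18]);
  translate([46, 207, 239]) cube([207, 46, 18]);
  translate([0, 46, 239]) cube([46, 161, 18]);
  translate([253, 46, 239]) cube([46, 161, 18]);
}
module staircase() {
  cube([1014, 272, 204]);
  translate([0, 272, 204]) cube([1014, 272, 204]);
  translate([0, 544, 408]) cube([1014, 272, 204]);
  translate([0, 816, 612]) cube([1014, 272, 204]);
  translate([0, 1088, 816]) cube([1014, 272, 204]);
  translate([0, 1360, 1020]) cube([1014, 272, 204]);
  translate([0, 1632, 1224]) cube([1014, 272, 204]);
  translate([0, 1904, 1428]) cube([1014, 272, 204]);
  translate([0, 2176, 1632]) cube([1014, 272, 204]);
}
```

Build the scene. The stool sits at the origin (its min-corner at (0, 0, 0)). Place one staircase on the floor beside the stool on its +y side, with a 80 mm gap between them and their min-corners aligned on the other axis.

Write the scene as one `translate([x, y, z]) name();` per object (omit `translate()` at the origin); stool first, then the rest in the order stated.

stool();
translate([0, 333, 0]) staircase();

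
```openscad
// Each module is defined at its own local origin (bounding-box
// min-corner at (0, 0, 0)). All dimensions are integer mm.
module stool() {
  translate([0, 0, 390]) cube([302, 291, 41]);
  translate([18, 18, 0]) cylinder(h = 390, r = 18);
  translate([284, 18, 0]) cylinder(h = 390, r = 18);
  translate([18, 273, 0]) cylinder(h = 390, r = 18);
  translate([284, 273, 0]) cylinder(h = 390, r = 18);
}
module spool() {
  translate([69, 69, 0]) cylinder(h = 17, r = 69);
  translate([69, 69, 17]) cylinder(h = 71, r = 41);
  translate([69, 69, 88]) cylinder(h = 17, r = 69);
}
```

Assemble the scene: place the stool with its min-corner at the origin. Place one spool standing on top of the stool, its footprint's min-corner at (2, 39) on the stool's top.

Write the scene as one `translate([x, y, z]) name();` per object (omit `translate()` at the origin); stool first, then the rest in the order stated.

stool();
translate([2, 39, 431]) spool();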